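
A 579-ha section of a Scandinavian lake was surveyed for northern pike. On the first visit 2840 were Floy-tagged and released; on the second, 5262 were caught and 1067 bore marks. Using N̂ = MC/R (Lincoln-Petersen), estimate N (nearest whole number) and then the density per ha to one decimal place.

density ≈ 24.2 northern pike per ha

N̂ = 2840·5262/1067 = 14944080/1067 ≈ 14005.7 → 14006
Density = N̂ / area = 14006 / 579 ≈ 24.19 → 24.2 per ha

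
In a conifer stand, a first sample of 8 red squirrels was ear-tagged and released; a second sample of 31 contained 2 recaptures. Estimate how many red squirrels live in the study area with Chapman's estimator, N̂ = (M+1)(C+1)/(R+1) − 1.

N̂ = (8+1)(31+1)/(2+1) − 1 = 9·32/3 − 1
= 288/3 − 1 = 96 − 1 = 95

N = 95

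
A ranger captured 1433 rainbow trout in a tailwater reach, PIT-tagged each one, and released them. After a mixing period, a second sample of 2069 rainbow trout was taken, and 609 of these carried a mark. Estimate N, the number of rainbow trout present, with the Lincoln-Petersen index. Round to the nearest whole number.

N ≈ 4868

N = (1433 × 2069) / 609 = 2964877 / 609 ≈ 4868.4 → 4868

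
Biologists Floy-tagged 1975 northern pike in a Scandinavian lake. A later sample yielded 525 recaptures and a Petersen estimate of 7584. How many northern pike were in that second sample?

C = 2016

From N = M·C/R: C = N·R / M = 7584·525 / 1975 = 3981600 / 1975 = 2016.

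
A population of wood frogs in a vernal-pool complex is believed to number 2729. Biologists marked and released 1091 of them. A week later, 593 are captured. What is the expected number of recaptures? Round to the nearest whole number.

The marked fraction of the population is 1091/2729, so in a sample of 593 expect C·(M/N) marked.
E[R] = 1091 × 593 / 2729 = 646963 / 2729 ≈ 237.1 → 237

expected recaptures ≈ 237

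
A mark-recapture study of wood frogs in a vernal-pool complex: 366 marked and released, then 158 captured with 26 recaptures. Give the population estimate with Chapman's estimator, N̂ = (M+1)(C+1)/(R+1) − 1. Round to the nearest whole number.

N̂ = (366+1)(158+1)/(26+1) − 1 = 367·159/27 − 1
= 58353/27 − 1 ≈ 2161.2 − 1 ≈ 2160.2 → 2160

N ≈ 2160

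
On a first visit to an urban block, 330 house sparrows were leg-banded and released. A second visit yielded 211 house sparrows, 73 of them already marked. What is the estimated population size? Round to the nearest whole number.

N ≈ 954

If marked individuals mix randomly, R/C ≈ M/N, giving N ≈ M·C/R.
N = (330 × 211) / 73 = 69630 / 73 ≈ 953.8 → 954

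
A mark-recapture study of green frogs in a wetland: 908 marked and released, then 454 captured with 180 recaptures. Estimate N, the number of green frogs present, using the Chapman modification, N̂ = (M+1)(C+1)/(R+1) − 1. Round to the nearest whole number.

N ≈ 2284

N̂ = (908+1)(454+1)/(180+1) − 1 = 909·455/181 − 1
= 413595/181 − 1 ≈ 2285.1 − 1 ≈ 2284.1 → 2284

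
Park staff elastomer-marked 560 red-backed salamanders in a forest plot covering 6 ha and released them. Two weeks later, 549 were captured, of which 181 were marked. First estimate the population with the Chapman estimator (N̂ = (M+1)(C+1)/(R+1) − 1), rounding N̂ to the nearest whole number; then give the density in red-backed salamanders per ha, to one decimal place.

density ≈ 282.3 red-backed salamanders per ha

N̂ = 561·550/182 − 1 = 308550/182 − 1 ≈ 1694.3 → 1694
Density = N̂ / area = 1694 / 6 ≈ 282.33 → 282.3 per ha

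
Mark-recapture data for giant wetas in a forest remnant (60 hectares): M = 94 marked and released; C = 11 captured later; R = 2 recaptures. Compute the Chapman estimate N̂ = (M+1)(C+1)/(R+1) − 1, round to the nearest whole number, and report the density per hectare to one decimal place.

N̂ = 95·12/3 − 1 = 1140/3 − 1 = 379
Density = N̂ / area = 379 / 60 ≈ 6.32 → 6.3 per hectare

density ≈ 6.3 giant wetas per hectare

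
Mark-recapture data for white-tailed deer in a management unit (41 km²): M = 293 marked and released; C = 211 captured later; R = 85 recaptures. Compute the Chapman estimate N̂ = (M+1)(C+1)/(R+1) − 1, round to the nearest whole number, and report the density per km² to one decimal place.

N̂ = 294·212/86 − 1 = 62328/86 − 1 ≈ 723.7 → 724
Density = N̂ / area = 724 / 41 ≈ 17.66 → 17.7 per km²

density ≈ 17.7 white-tailed deer per km²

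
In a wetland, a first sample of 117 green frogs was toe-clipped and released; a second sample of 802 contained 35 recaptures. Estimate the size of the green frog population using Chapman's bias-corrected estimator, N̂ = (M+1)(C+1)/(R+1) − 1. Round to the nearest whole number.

N̂ = (117+1)(802+1)/(35+1) − 1 = 118·803/36 − 1
= 94754/36 − 1 ≈ 2632.1 − 1 ≈ 2631.1 → 2631

N ≈ 2631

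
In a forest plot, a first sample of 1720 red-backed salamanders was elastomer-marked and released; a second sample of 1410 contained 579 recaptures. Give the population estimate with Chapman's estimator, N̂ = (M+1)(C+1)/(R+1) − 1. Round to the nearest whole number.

N ≈ 4186

N̂ = (1720+1)(1410+1)/(579+1) − 1 = 1721·1411/580 − 1
= 2428331/580 − 1 ≈ 4186.8 − 1 ≈ 4185.8 → 4186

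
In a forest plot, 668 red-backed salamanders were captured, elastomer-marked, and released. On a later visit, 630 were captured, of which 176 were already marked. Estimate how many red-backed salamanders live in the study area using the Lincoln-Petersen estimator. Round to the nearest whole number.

N = (668 × 630) / 176 = 420840 / 176 ≈ 2391.1 → 2391

N ≈ 2391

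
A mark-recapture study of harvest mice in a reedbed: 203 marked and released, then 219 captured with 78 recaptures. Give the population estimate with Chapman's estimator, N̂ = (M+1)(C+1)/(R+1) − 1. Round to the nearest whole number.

N ≈ 567

N̂ = (203+1)(219+1)/(78+1) − 1 = 204·220/79 − 1
= 44880/79 − 1 ≈ 568.1 − 1 ≈ 567.1 → 567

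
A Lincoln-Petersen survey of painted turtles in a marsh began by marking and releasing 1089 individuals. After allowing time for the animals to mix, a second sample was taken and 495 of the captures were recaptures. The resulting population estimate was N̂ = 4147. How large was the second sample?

From N = M·C/R: C = N·R / M = 4147·495 / 1089 = 2052765 / 1089 = 1885.

C = 1885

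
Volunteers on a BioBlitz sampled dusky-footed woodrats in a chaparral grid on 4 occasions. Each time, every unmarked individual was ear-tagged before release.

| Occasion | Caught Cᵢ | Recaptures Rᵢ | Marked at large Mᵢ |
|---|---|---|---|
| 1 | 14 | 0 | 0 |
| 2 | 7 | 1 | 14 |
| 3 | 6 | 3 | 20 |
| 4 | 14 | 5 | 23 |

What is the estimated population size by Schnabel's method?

N = 60

Σ MᵢCᵢ = 0·14 + 14·7 + 20·6 + 23·14 = 0 + 98 + 120 + 322 = 540
Σ Rᵢ = 0 + 1 + 3 + 5 = 9
N̂ = 540 / 9 = 60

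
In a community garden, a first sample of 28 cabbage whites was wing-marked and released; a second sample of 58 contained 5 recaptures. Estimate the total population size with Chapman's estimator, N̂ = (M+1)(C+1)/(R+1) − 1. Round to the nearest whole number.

N̂ = (28+1)(58+1)/(5+1) − 1 = 29·59/6 − 1
= 1711/6 − 1 ≈ 285.2 − 1 ≈ 284.2 → 284

N ≈ 284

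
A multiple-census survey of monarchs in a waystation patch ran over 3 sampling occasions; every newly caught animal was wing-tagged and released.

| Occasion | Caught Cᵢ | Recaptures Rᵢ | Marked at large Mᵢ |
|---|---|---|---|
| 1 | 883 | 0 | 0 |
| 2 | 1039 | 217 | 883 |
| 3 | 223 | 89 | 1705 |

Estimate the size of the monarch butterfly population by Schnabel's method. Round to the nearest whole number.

Σ MᵢCᵢ = 0·883 + 883·1039 + 1705·223 = 0 + 917437 + 380215 = 1297652
Σ Rᵢ = 0 + 217 + 89 = 306
N̂ = 1297652 / 306 ≈ 4240.7 → 4241

N ≈ 4241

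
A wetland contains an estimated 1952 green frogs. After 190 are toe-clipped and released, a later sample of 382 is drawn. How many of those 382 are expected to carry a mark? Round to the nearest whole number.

Expected recaptures E[R] = M·C / N.
E[R] = 190 × 382 / 1952 = 72580 / 1952 ≈ 37.2 → 37

expected recaptures ≈ 37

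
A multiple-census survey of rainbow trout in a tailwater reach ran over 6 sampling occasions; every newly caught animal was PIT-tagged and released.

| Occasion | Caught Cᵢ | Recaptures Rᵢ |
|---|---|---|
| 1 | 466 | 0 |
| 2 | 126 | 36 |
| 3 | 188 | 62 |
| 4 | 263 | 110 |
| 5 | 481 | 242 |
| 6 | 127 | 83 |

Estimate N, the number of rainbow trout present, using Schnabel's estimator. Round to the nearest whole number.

Marked at large before each occasion: Mᵢ = Σⱼ<ᵢ (Cⱼ − Rⱼ) → M1=0, M2=466, M3=556, M4=682, M5=835, M6=1074
Σ MᵢCᵢ = 0·466 + 466·126 + 556·188 + 682·263 + 835·481 + 1074·127 = 0 + 58716 + 104528 + 179366 + 401635 + 136398 = 880643
Σ Rᵢ = 0 + 36 + 62 + 110 + 242 + 83 = 533
N̂ = 880643 / 533 ≈ 1652.2 → 1652

N ≈ 1652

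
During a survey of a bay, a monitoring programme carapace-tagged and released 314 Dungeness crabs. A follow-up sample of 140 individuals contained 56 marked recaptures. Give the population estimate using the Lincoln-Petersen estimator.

If marked individuals mix randomly, R/C ≈ M/N, giving N ≈ M·C/R.
N = (314 × 140) / 56 = 43960 / 56 = 785

N = 785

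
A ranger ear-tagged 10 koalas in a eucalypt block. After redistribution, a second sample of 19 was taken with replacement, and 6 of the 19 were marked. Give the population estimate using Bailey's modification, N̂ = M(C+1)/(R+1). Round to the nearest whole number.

N̂ = 10·(19+1)/(6+1) = 10·20/7 = 200/7 ≈ 28.6 → 29

N ≈ 29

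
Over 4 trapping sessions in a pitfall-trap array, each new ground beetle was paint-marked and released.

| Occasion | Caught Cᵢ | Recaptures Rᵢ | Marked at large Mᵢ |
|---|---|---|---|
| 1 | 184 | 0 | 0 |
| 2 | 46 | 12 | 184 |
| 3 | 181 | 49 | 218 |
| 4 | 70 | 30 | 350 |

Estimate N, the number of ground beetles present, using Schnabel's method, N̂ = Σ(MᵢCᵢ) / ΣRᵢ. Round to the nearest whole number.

Σ MᵢCᵢ = 0·184 + 184·46 + 218·181 + 350·70 = 0 + 8464 + 39458 + 24500 = 72422
Σ Rᵢ = 0 + 12 + 49 + 30 = 91
N̂ = 72422 / 91 ≈ 795.8 → 796

N ≈ 796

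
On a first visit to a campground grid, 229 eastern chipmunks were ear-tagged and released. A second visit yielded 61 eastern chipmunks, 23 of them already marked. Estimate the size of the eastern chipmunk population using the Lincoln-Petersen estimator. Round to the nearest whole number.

N ≈ 607

The marked fraction in the recapture sample should equal the marked fraction in the population: 23/61 = 229/N.
N = (229 × 61) / 23 = 13969 / 23 ≈ 607.3 → 607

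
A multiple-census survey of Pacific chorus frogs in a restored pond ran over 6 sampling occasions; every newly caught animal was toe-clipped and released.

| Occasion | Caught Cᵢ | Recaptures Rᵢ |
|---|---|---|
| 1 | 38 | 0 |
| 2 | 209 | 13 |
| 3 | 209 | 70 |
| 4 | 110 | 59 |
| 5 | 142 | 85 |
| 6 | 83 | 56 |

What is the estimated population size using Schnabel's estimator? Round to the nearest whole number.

Marked at large before each occasion: Mᵢ = Σⱼ<ᵢ (Cⱼ − Rⱼ) → M1=0, M2=38, M3=234, M4=373, M5=424, M6=481
Σ MᵢCᵢ = 0·38 + 38·209 + 234·209 + 373·110 + 424·142 + 481·83 = 0 + 7942 + 48906 + 41030 + 60208 + 39923 = 198009
Σ Rᵢ = 0 + 13 + 70 + 59 + 85 + 56 = 283
N̂ = 198009 / 283 ≈ 699.7 → 700

N ≈ 700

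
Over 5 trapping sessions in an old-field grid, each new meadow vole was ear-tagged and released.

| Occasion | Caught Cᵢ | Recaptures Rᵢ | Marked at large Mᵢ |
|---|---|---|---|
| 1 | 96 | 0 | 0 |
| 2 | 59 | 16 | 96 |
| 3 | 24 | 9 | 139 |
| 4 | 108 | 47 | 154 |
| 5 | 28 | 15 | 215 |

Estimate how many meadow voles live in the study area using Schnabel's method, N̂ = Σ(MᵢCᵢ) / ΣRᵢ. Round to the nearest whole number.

Σ MᵢCᵢ = 0·96 + 96·59 + 139·24 + 154·108 + 215·28 = 0 + 5664 + 3336 + 16632 + 6020 = 31652
Σ Rᵢ = 0 + 16 + 9 + 47 + 15 = 87
N̂ = 31652 / 87 ≈ 363.8 → 364

N ≈ 364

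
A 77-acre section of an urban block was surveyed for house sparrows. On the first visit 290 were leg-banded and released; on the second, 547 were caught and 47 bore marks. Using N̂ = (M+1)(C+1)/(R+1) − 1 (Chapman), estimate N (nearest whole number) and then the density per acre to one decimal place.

density ≈ 43.1 house sparrows per acre

N̂ = 291·548/48 − 1 = 159468/48 − 1 ≈ 3321.2 → 3321
Density = N̂ / area = 3321 / 77 ≈ 43.13 → 43.1 per acre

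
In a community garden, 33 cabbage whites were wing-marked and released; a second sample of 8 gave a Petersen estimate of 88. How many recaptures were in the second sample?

R = 3

From N = M·C/R: R = M·C / N = 33·8 / 88 = 264 / 88 = 3.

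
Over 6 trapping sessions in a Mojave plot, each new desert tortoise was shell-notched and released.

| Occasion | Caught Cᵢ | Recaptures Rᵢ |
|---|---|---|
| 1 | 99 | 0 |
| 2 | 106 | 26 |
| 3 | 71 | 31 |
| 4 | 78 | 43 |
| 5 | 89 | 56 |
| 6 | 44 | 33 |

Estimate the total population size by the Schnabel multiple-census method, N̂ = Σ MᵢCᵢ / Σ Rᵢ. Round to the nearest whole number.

N ≈ 400

Marked at large before each occasion: Mᵢ = Σⱼ<ᵢ (Cⱼ − Rⱼ) → M1=0, M2=99, M3=179, M4=219, M5=254, M6=287
Σ MᵢCᵢ = 0·99 + 99·106 + 179·71 + 219·78 + 254·89 + 287·44 = 0 + 10494 + 12709 + 17082 + 22606 + 12628 = 75519
Σ Rᵢ = 0 + 26 + 31 + 43 + 56 + 33 = 189
N̂ = 75519 / 189 ≈ 399.6 → 400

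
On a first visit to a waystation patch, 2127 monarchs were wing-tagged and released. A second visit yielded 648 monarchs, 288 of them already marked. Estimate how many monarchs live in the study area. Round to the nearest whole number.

N ≈ 4786

N = (2127 × 648) / 288 = 1378296 / 288 ≈ 4785.8 → 4786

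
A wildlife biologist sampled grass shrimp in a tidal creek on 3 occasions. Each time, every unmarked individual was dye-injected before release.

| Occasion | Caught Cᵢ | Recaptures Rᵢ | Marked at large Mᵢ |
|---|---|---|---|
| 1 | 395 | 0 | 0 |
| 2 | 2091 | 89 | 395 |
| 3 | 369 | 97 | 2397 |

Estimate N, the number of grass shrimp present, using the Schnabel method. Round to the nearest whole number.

Σ MᵢCᵢ = 0·395 + 395·2091 + 2397·369 = 0 + 825945 + 884493 = 1710438
Σ Rᵢ = 0 + 89 + 97 = 186
N̂ = 1710438 / 186 ≈ 9195.9 → 9196

N ≈ 9196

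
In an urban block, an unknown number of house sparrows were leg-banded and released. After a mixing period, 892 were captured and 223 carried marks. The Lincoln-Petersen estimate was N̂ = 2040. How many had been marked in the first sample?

M = 510

From N = M·C/R: M = N·R / C = 2040·223 / 892 = 454920 / 892 = 510.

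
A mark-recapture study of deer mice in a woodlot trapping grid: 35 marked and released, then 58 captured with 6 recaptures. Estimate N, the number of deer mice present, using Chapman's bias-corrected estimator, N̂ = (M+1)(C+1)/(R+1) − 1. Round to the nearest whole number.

N̂ = (35+1)(58+1)/(6+1) − 1 = 36·59/7 − 1
= 2124/7 − 1 ≈ 303.4 − 1 ≈ 302.4 → 302

N ≈ 302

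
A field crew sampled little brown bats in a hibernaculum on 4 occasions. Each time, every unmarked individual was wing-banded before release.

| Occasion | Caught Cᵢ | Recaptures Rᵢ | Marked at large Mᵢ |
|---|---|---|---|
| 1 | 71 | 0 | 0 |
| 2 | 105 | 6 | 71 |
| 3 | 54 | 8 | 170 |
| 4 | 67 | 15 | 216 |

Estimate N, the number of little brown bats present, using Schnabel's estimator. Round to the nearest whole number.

Σ MᵢCᵢ = 0·71 + 71·105 + 170·54 + 216·67 = 0 + 7455 + 9180 + 14472 = 31107
Σ Rᵢ = 0 + 6 + 8 + 15 = 29
N̂ = 31107 / 29 ≈ 1072.7 → 1073

N ≈ 1073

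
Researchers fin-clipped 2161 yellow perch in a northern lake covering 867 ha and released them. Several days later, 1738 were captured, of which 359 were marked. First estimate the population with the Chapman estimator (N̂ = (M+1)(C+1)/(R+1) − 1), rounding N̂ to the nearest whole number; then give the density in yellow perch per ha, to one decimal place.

density ≈ 12.0 yellow perch per ha

N̂ = 2162·1739/360 − 1 = 3759718/360 − 1 ≈ 10442.7 → 10443
Density = N̂ / area = 10443 / 867 ≈ 12.04 → 12.0 per ha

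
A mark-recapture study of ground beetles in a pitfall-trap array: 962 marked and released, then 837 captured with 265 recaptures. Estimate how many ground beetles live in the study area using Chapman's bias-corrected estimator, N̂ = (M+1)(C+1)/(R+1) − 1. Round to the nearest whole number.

N ≈ 3033

N̂ = (962+1)(837+1)/(265+1) − 1 = 963·838/266 − 1
= 806994/266 − 1 ≈ 3033.8 − 1 ≈ 3032.8 → 3033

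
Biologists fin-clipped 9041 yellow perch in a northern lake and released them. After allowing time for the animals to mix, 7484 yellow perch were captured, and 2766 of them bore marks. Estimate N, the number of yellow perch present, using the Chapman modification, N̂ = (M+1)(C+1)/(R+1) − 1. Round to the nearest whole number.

N ≈ 24,458

N̂ = (9041+1)(7484+1)/(2766+1) − 1 = 9042·7485/2767 − 1
= 67679370/2767 − 1 ≈ 24459.48 − 1 ≈ 24458.48 → 24458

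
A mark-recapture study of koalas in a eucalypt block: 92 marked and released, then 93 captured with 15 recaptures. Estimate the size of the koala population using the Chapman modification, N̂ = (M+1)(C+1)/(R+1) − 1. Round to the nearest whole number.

N ≈ 545

N̂ = (92+1)(93+1)/(15+1) − 1 = 93·94/16 − 1
= 8742/16 − 1 ≈ 546.4 − 1 ≈ 545.4 → 545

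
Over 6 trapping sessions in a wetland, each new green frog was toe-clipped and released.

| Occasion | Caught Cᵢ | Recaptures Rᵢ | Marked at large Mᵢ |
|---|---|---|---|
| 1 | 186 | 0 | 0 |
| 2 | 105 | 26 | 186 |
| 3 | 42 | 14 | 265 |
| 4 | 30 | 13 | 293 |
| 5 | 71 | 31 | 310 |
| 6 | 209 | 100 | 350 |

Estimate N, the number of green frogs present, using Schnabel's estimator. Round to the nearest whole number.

Σ MᵢCᵢ = 0·186 + 186·105 + 265·42 + 293·30 + 310·71 + 350·209 = 0 + 19530 + 11130 + 8790 + 22010 + 73150 = 134610
Σ Rᵢ = 0 + 26 + 14 + 13 + 31 + 100 = 184
N̂ = 134610 / 184 ≈ 731.6 → 732

N ≈ 732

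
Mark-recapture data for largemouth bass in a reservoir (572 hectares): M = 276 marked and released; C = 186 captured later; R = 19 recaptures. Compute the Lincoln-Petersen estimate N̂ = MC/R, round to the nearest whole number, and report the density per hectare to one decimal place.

density ≈ 4.7 largemouth bass per hectare

N̂ = 276·186/19 = 51336/19 ≈ 2701.9 → 2702
Density = N̂ / area = 2702 / 572 ≈ 4.72 → 4.7 per hectare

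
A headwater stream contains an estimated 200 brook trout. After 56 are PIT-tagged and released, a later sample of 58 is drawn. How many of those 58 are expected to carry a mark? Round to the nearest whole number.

The marked fraction of the population is 56/200, so in a sample of 58 expect C·(M/N) marked.
E[R] = 56 × 58 / 200 = 3248 / 200 ≈ 16.2 → 16

expected recaptures ≈ 16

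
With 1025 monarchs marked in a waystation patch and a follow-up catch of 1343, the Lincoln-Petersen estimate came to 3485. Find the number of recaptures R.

R = 395

From N = M·C/R: R = M·C / N = 1025·1343 / 3485 = 1376575 / 3485 = 395.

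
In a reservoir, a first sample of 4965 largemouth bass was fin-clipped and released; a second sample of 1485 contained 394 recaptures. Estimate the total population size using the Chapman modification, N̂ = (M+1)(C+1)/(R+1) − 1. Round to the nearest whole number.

N̂ = (4965+1)(1485+1)/(394+1) − 1 = 4966·1486/395 − 1
= 7379476/395 − 1 ≈ 18682.2 − 1 ≈ 18681.2 → 18681

N ≈ 18,681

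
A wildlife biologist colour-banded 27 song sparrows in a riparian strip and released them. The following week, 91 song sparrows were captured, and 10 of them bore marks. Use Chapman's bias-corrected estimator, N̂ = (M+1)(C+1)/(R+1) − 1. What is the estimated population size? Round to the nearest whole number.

N̂ = (27+1)(91+1)/(10+1) − 1 = 28·92/11 − 1
= 2576/11 − 1 ≈ 234.2 − 1 ≈ 233.2 → 233

N ≈ 233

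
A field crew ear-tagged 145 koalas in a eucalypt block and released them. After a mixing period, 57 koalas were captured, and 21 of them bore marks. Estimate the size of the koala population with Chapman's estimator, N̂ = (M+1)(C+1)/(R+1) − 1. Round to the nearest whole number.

N ≈ 384

N̂ = (145+1)(57+1)/(21+1) − 1 = 146·58/22 − 1
= 8468/22 − 1 ≈ 384.9 − 1 ≈ 383.9 → 384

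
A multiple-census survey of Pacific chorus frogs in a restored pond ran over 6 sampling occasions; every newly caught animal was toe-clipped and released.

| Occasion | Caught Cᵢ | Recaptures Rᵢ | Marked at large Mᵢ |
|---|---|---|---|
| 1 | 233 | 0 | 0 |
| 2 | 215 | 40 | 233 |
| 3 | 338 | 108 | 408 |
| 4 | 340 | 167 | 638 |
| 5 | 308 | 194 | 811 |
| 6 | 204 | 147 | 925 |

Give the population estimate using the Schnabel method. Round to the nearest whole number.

Σ MᵢCᵢ = 0·233 + 233·215 + 408·338 + 638·340 + 811·308 + 925·204 = 0 + 50095 + 137904 + 216920 + 249788 + 188700 = 843407
Σ Rᵢ = 0 + 40 + 108 + 167 + 194 + 147 = 656
N̂ = 843407 / 656 ≈ 1285.7 → 1286

N ≈ 1286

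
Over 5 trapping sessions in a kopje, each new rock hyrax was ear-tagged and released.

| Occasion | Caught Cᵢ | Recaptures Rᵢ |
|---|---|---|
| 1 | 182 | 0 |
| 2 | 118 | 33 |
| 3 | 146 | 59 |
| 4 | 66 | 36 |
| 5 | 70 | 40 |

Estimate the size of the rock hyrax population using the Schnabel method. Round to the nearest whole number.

Marked at large before each occasion: Mᵢ = Σⱼ<ᵢ (Cⱼ − Rⱼ) → M1=0, M2=182, M3=267, M4=354, M5=384
Σ MᵢCᵢ = 0·182 + 182·118 + 267·146 + 354·66 + 384·70 = 0 + 21476 + 38982 + 23364 + 26880 = 110702
Σ Rᵢ = 0 + 33 + 59 + 36 + 40 = 168
N̂ = 110702 / 168 ≈ 658.9 → 659

N ≈ 659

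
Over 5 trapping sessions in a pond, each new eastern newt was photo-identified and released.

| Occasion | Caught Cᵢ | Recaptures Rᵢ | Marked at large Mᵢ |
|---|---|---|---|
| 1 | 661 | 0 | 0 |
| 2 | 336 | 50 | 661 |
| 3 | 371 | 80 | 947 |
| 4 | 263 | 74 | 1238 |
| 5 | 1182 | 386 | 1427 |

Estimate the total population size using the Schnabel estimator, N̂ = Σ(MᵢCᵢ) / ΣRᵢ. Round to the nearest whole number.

N ≈ 4383

Σ MᵢCᵢ = 0·661 + 661·336 + 947·371 + 1238·263 + 1427·1182 = 0 + 222096 + 351337 + 325594 + 1686714 = 2585741
Σ Rᵢ = 0 + 50 + 80 + 74 + 386 = 590
N̂ = 2585741 / 590 ≈ 4382.6 → 4383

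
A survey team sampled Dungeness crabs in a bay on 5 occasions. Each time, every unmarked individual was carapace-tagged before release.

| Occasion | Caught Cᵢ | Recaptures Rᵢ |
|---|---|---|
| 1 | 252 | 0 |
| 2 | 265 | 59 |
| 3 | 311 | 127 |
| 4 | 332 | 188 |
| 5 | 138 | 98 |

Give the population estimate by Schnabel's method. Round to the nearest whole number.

Marked at large before each occasion: Mᵢ = Σⱼ<ᵢ (Cⱼ − Rⱼ) → M1=0, M2=252, M3=458, M4=642, M5=786
Σ MᵢCᵢ = 0·252 + 252·265 + 458·311 + 642·332 + 786·138 = 0 + 66780 + 142438 + 213144 + 108468 = 530830
Σ Rᵢ = 0 + 59 + 127 + 188 + 98 = 472
N̂ = 530830 / 472 ≈ 1124.6 → 1125

N ≈ 1125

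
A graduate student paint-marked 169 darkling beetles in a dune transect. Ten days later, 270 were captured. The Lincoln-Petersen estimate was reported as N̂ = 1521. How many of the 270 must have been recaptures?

From N = M·C/R: R = M·C / N = 169·270 / 1521 = 45630 / 1521 = 30.

R = 30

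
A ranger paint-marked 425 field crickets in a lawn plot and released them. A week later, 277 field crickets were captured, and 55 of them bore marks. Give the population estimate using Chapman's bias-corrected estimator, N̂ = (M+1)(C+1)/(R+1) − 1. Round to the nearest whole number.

N ≈ 2114

N̂ = (425+1)(277+1)/(55+1) − 1 = 426·278/56 − 1
= 118428/56 − 1 ≈ 2114.8 − 1 ≈ 2113.8 → 2114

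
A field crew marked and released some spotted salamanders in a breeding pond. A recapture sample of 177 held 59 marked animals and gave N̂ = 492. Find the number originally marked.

From N = M·C/R: M = N·R / C = 492·59 / 177 = 29028 / 177 = 164.

M = 164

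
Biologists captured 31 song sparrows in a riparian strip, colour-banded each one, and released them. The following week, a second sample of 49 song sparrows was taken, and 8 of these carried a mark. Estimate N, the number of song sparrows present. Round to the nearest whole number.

N ≈ 190

N = (31 × 49) / 8 = 1519 / 8 ≈ 189.9 → 190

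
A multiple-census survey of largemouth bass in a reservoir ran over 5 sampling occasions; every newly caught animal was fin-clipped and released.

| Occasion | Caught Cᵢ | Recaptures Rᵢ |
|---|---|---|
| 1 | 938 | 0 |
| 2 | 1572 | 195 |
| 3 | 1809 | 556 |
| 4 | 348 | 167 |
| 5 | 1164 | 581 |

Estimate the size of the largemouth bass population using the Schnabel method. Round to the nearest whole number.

Marked at large before each occasion: Mᵢ = Σⱼ<ᵢ (Cⱼ − Rⱼ) → M1=0, M2=938, M3=2315, M4=3568, M5=3749
Σ MᵢCᵢ = 0·938 + 938·1572 + 2315·1809 + 3568·348 + 3749·1164 = 0 + 1474536 + 4187835 + 1241664 + 4363836 = 11267871
Σ Rᵢ = 0 + 195 + 556 + 167 + 581 = 1499
N̂ = 11267871 / 1499 ≈ 7516.9 → 7517

N ≈ 7517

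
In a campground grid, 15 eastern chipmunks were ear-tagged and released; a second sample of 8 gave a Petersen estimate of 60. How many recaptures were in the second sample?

From N = M·C/R: R = M·C / N = 15·8 / 60 = 120 / 60 = 2.

R = 2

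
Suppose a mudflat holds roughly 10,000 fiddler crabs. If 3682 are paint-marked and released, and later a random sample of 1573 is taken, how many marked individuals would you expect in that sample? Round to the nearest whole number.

The marked fraction of the population is 3682/10000, so in a sample of 1573 expect C·(M/N) marked.
E[R] = 3682 × 1573 / 10000 = 5791786 / 10000 ≈ 579.2 → 579

expected recaptures ≈ 579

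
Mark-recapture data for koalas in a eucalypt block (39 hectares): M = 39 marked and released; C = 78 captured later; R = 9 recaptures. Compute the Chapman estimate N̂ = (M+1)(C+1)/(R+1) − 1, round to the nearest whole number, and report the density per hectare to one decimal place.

N̂ = 40·79/10 − 1 = 3160/10 − 1 = 315
Density = N̂ / area = 315 / 39 ≈ 8.08 → 8.1 per hectare

density ≈ 8.1 koalas per hectare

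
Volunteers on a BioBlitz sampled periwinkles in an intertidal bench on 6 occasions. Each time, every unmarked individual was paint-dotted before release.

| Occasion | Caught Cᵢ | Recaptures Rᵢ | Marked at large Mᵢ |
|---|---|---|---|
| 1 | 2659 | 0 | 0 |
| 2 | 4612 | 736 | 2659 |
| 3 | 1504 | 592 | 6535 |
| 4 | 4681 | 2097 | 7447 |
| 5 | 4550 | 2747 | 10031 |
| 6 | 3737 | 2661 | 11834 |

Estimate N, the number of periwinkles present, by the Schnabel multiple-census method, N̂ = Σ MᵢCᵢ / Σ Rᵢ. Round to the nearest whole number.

Σ MᵢCᵢ = 0·2659 + 2659·4612 + 6535·1504 + 7447·4681 + 10031·4550 + 11834·3737 = 0 + 12263308 + 9828640 + 34859407 + 45641050 + 44223658 = 146816063
Σ Rᵢ = 0 + 736 + 592 + 2097 + 2747 + 2661 = 8833
N̂ = 146816063 / 8833 ≈ 16621.3 → 16621

N ≈ 16,621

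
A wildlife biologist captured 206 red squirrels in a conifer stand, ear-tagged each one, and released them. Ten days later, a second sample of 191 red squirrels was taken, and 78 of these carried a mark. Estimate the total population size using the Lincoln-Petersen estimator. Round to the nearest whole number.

Lincoln-Petersen assumes M/N = R/C, so N = M·C / R.
N = (206 × 191) / 78 = 39346 / 78 ≈ 504.4 → 504

N ≈ 504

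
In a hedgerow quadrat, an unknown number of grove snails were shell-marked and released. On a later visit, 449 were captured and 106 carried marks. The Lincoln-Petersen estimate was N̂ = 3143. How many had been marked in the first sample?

M = 742

From N = M·C/R: M = N·R / C = 3143·106 / 449 = 333158 / 449 = 742.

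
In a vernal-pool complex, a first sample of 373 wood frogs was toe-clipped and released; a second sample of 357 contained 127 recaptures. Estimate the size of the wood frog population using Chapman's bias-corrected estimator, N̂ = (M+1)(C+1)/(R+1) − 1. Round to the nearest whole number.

N̂ = (373+1)(357+1)/(127+1) − 1 = 374·358/128 − 1
= 133892/128 − 1 ≈ 1046.0 − 1 ≈ 1045.0 → 1045

N ≈ 1045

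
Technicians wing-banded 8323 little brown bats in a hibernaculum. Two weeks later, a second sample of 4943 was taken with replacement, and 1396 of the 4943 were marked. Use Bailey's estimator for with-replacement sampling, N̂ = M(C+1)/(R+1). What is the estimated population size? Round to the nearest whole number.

N̂ = 8323·(4943+1)/(1396+1) = 8323·4944/1397 = 41148912/1397 ≈ 29455.2 → 29455

N ≈ 29,455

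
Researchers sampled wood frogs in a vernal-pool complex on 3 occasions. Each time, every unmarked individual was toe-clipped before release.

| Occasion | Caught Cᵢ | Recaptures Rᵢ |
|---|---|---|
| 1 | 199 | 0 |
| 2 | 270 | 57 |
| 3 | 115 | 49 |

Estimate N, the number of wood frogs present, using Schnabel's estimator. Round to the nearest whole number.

Marked at large before each occasion: Mᵢ = Σⱼ<ᵢ (Cⱼ − Rⱼ) → M1=0, M2=199, M3=412
Σ MᵢCᵢ = 0·199 + 199·270 + 412·115 = 0 + 53730 + 47380 = 101110
Σ Rᵢ = 0 + 57 + 49 = 106
N̂ = 101110 / 106 ≈ 953.9 → 954

N ≈ 954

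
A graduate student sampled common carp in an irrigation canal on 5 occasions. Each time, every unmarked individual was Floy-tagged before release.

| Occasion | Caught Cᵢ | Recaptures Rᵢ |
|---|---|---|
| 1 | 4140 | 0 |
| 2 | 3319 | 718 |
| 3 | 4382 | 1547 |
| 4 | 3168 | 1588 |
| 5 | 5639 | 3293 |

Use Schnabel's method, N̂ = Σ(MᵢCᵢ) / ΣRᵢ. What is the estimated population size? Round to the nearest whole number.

N ≈ 19,105

Marked at large before each occasion: Mᵢ = Σⱼ<ᵢ (Cⱼ − Rⱼ) → M1=0, M2=4140, M3=6741, M4=9576, M5=11156
Σ MᵢCᵢ = 0·4140 + 4140·3319 + 6741·4382 + 9576·3168 + 11156·5639 = 0 + 13740660 + 29539062 + 30336768 + 62908684 = 136525174
Σ Rᵢ = 0 + 718 + 1547 + 1588 + 3293 = 7146
N̂ = 136525174 / 7146 ≈ 19105.1 → 19105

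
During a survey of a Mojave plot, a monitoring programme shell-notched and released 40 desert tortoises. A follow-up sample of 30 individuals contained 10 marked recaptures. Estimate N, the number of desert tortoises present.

Lincoln-Petersen assumes M/N = R/C, so N = M·C / R.
N = (40 × 30) / 10 = 1200 / 10 = 120

N = 120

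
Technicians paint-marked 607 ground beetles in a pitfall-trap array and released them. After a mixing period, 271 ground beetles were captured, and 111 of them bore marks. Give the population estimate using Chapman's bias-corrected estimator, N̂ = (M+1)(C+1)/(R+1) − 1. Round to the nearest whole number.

N̂ = (607+1)(271+1)/(111+1) − 1 = 608·272/112 − 1
= 165376/112 − 1 ≈ 1476.6 − 1 ≈ 1475.6 → 1476

N ≈ 1476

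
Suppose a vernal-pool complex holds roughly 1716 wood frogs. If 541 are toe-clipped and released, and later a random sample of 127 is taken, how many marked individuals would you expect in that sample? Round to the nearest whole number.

The marked fraction of the population is 541/1716, so in a sample of 127 expect C·(M/N) marked.
E[R] = 541 × 127 / 1716 = 68707 / 1716 ≈ 40.0 → 40

expected recaptures ≈ 40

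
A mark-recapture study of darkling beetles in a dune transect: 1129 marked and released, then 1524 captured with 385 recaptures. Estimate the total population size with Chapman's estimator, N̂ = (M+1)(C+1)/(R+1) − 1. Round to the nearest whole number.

N̂ = (1129+1)(1524+1)/(385+1) − 1 = 1130·1525/386 − 1
= 1723250/386 − 1 ≈ 4464.4 − 1 ≈ 4463.4 → 4463

N ≈ 4463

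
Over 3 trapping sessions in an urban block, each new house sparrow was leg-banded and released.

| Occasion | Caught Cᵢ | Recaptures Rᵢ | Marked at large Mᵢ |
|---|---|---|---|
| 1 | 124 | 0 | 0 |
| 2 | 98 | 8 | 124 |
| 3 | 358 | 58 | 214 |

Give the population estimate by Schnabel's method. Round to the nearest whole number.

N ≈ 1345

Σ MᵢCᵢ = 0·124 + 124·98 + 214·358 = 0 + 12152 + 76612 = 88764
Σ Rᵢ = 0 + 8 + 58 = 66
N̂ = 88764 / 66 ≈ 1344.9 → 1345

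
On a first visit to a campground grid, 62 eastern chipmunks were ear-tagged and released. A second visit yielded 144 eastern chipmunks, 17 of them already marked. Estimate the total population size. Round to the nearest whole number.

N ≈ 525

N = (62 × 144) / 17 = 8928 / 17 ≈ 525.2 → 525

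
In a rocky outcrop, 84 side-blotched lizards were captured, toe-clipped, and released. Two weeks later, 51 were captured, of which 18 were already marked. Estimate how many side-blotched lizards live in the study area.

N = 238

N = (84 × 51) / 18 = 4284 / 18 = 238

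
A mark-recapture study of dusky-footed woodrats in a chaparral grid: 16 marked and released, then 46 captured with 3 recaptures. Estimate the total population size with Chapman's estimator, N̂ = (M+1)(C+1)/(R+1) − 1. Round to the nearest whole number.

N ≈ 199

N̂ = (16+1)(46+1)/(3+1) − 1 = 17·47/4 − 1
= 799/4 − 1 ≈ 199.8 − 1 ≈ 198.8 → 199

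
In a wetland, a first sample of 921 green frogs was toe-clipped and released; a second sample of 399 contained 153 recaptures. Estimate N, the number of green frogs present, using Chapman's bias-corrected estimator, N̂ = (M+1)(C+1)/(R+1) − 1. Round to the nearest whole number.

N ≈ 2394

N̂ = (921+1)(399+1)/(153+1) − 1 = 922·400/154 − 1
= 368800/154 − 1 ≈ 2394.8 − 1 ≈ 2393.8 → 2394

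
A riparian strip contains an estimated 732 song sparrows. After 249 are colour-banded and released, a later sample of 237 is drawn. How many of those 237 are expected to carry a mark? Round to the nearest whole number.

The marked fraction of the population is 249/732, so in a sample of 237 expect C·(M/N) marked.
E[R] = 249 × 237 / 732 = 59013 / 732 ≈ 80.6 → 81

expected recaptures ≈ 81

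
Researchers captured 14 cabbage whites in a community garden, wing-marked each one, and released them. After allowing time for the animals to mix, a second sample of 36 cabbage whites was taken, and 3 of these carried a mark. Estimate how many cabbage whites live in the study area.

N = 168

The marked fraction in the recapture sample should equal the marked fraction in the population: 3/36 = 14/N.
N = (14 × 36) / 3 = 504 / 3 = 168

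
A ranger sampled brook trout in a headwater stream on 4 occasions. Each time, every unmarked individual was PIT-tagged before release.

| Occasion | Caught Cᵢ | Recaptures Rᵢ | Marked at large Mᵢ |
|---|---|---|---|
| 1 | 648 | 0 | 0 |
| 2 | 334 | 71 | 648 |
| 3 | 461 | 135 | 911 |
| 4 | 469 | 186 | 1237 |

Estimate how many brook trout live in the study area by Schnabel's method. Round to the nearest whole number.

Σ MᵢCᵢ = 0·648 + 648·334 + 911·461 + 1237·469 = 0 + 216432 + 419971 + 580153 = 1216556
Σ Rᵢ = 0 + 71 + 135 + 186 = 392
N̂ = 1216556 / 392 ≈ 3103.46 → 3103

N ≈ 3103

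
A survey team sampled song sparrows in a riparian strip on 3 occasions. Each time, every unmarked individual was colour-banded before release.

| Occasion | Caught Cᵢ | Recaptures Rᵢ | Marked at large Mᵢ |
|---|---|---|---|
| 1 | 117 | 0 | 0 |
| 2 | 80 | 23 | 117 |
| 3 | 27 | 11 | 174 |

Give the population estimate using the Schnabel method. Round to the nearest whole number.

N ≈ 413

Σ MᵢCᵢ = 0·117 + 117·80 + 174·27 = 0 + 9360 + 4698 = 14058
Σ Rᵢ = 0 + 23 + 11 = 34
N̂ = 14058 / 34 ≈ 413.47 → 413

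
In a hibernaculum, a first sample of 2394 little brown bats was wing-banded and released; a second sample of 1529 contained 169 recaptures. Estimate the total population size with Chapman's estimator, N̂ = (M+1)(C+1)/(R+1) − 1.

N = 21,554

N̂ = (2394+1)(1529+1)/(169+1) − 1 = 2395·1530/170 − 1
= 3664350/170 − 1 = 21555 − 1 = 21554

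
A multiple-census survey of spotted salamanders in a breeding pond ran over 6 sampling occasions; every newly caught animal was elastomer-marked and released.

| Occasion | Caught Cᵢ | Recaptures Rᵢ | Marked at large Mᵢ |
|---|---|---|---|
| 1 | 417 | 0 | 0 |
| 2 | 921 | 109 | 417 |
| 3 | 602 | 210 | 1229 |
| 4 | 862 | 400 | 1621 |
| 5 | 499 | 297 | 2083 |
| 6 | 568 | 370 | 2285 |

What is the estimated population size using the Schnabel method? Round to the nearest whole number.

Σ MᵢCᵢ = 0·417 + 417·921 + 1229·602 + 1621·862 + 2083·499 + 2285·568 = 0 + 384057 + 739858 + 1397302 + 1039417 + 1297880 = 4858514
Σ Rᵢ = 0 + 109 + 210 + 400 + 297 + 370 = 1386
N̂ = 4858514 / 1386 ≈ 3505.4 → 3505

N ≈ 3505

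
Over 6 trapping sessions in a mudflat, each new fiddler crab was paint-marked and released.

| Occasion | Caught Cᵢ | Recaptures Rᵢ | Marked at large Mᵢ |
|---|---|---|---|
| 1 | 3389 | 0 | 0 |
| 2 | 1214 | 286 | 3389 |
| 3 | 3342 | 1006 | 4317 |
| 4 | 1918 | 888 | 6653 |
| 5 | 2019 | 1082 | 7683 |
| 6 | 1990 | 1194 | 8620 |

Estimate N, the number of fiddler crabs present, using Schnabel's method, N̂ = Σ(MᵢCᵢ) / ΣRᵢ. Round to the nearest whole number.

N ≈ 14,355

Σ MᵢCᵢ = 0·3389 + 3389·1214 + 4317·3342 + 6653·1918 + 7683·2019 + 8620·1990 = 0 + 4114246 + 14427414 + 12760454 + 15511977 + 17153800 = 63967891
Σ Rᵢ = 0 + 286 + 1006 + 888 + 1082 + 1194 = 4456
N̂ = 63967891 / 4456 ≈ 14355.45 → 14355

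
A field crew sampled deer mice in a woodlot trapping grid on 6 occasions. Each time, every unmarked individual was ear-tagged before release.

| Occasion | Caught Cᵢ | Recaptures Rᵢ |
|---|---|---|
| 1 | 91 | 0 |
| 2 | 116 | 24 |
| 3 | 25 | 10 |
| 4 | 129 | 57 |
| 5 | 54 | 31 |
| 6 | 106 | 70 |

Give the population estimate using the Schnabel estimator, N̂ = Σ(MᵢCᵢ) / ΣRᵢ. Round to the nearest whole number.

Marked at large before each occasion: Mᵢ = Σⱼ<ᵢ (Cⱼ − Rⱼ) → M1=0, M2=91, M3=183, M4=198, M5=270, M6=293
Σ MᵢCᵢ = 0·91 + 91·116 + 183·25 + 198·129 + 270·54 + 293·106 = 0 + 10556 + 4575 + 25542 + 14580 + 31058 = 86311
Σ Rᵢ = 0 + 24 + 10 + 57 + 31 + 70 = 192
N̂ = 86311 / 192 ≈ 449.5 → 450

N ≈ 450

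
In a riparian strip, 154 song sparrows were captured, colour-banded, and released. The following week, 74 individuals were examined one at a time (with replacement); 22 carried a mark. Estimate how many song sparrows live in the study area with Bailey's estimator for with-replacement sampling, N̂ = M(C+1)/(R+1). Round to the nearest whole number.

N̂ = 154·(74+1)/(22+1) = 154·75/23 = 11550/23 ≈ 502.2 → 502

N ≈ 502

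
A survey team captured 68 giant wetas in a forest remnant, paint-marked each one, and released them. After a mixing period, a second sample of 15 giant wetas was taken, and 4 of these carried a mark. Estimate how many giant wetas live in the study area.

N = 255

Lincoln-Petersen assumes M/N = R/C, so N = M·C / R.
N = (68 × 15) / 4 = 1020 / 4 = 255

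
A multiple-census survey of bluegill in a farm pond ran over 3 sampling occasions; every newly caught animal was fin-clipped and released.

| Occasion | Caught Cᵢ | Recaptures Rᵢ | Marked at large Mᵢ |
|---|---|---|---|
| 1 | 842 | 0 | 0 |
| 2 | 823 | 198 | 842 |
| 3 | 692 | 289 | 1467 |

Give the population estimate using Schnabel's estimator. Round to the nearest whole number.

N ≈ 3507

Σ MᵢCᵢ = 0·842 + 842·823 + 1467·692 = 0 + 692966 + 1015164 = 1708130
Σ Rᵢ = 0 + 198 + 289 = 487
N̂ = 1708130 / 487 ≈ 3507.45 → 3507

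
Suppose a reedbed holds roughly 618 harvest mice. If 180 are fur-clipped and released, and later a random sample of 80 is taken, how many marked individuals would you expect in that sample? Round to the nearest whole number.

Expected recaptures E[R] = M·C / N.
E[R] = 180 × 80 / 618 = 14400 / 618 ≈ 23.3 → 23

expected recaptures ≈ 23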